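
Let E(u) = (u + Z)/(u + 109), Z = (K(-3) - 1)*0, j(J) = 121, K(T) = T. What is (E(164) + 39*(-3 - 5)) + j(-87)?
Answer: -51979/273 ≈ -190.40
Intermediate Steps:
Z = 0 (Z = (-3 - 1)*0 = -4*0 = 0)
E(u) = u/(109 + u) (E(u) = (u + 0)/(u + 109) = u/(109 + u))
(E(164) + 39*(-3 - 5)) + j(-87) = (164/(109 + 164) + 39*(-3 - 5)) + 121 = (164/273 + 39*(-8)) + 121 = (164*(1/273) - 312) + 121 = (164/273 - 312) + 121 = -85012/273 + 121 = -51979/273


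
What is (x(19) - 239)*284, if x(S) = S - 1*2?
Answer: -63048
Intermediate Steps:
x(S) = -2 + S (x(S) = S - 2 = -2 + S)
(x(19) - 239)*284 = ((-2 + 19) - 239)*284 = (17 - 239)*284 = -222*284 = -63048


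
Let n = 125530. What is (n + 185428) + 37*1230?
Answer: 356468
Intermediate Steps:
(n + 185428) + 37*1230 = (125530 + 185428) + 37*1230 = 310958 + 45510 = 356468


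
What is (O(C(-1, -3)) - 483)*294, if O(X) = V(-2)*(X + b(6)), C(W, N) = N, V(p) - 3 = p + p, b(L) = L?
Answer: -142884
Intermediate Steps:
V(p) = 3 + 2*p (V(p) = 3 + (p + p) = 3 + 2*p)
O(X) = -6 - X (O(X) = (3 + 2*(-2))*(X + 6) = (3 - 4)*(6 + X) = -(6 + X) = -6 - X)
(O(C(-1, -3)) - 483)*294 = ((-6 - 1*(-3)) - 483)*294 = ((-6 + 3) - 483)*294 = (-3 - 483)*294 = -486*294 = -142884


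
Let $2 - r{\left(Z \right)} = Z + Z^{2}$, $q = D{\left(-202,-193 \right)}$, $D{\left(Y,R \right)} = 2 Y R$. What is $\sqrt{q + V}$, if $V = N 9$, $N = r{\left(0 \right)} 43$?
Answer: $\sqrt{78746} \approx 280.62$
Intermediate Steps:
$D{\left(Y,R \right)} = 2 R Y$
$q = 77972$ ($q = 2 \left(-193\right) \left(-202\right) = 77972$)
$r{\left(Z \right)} = 2 - Z - Z^{2}$ ($r{\left(Z \right)} = 2 - \left(Z + Z^{2}\right) = 2 - Z - Z^{2}$)
$N = 86$ ($N = \left(2 - 0 - 0^{2}\right) 43 = \left(2 + 0 - 0\right) 43 = \left(2 + 0 + 0\right) 43 = 2 \cdot 43 = 86$)
$V = 774$ ($V = 86 \cdot 9 = 774$)
$\sqrt{q + V} = \sqrt{77972 + 774} = \sqrt{78746}$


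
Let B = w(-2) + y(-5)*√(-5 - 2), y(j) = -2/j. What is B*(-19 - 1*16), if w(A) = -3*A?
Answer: -210 - 14*I*√7 ≈ -210.0 - 37.041*I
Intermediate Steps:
B = 6 + 2*I*√7/5 (B = -3*(-2) + (-2/(-5))*√(-5 - 2) = 6 + (-2*(-⅕))*√(-7) = 6 + 2*(I*√7)/5 = 6 + 2*I*√7/5 ≈ 6.0 + 1.0583*I)
B*(-19 - 1*16) = (6 + 2*I*√7/5)*(-19 - 1*16) = (6 + 2*I*√7/5)*(-19 - 16) = (6 + 2*I*√7/5)*(-35) = -210 - 14*I*√7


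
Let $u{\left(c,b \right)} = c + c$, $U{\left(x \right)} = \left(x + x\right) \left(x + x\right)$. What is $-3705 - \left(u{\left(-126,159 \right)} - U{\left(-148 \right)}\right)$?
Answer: $84163$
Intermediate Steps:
$U{\left(x \right)} = 4 x^{2}$ ($U{\left(x \right)} = 2 x 2 x = 4 x^{2}$)
$u{\left(c,b \right)} = 2 c$
$-3705 - \left(u{\left(-126,159 \right)} - U{\left(-148 \right)}\right) = -3705 - \left(2 \left(-126\right) - 4 \left(-148\right)^{2}\right) = -3705 - \left(-252 - 4 \cdot 21904\right) = -3705 - \left(-252 - 87616\right) = -3705 - -87868 = -3705 + 87868 = 84163$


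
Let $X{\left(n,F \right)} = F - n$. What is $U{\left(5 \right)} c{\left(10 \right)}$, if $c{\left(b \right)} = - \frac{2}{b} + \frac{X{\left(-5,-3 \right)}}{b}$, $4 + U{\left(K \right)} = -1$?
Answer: $0$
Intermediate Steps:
$U{\left(K \right)} = -5$ ($U{\left(K \right)} = -4 - 1 = -5$)
$c{\left(b \right)} = 0$ ($c{\left(b \right)} = - \frac{2}{b} + \frac{-3 - -5}{b} = - \frac{2}{b} + \frac{-3 + 5}{b} = - \frac{2}{b} + \frac{2}{b} = 0$)
$U{\left(5 \right)} c{\left(10 \right)} = \left(-5\right) 0 = 0$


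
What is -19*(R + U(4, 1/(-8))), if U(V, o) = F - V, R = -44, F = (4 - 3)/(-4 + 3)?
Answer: 931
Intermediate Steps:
F = -1 (F = 1/(-1) = 1*(-1) = -1)
U(V, o) = -1 - V
-19*(R + U(4, 1/(-8))) = -19*(-44 + (-1 - 1*4)) = -19*(-44 + (-1 - 4)) = -19*(-44 - 5) = -19*(-49) = 931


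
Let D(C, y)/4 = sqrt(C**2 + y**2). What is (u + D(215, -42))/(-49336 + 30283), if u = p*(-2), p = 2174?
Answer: 4348/19053 - 4*sqrt(47989)/19053 ≈ 0.18222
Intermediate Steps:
u = -4348 (u = 2174*(-2) = -4348)
D(C, y) = 4*sqrt(C**2 + y**2)
(u + D(215, -42))/(-49336 + 30283) = (-4348 + 4*sqrt(215**2 + (-42)**2))/(-49336 + 30283) = (-4348 + 4*sqrt(46225 + 1764))/(-19053) = (-4348 + 4*sqrt(47989))*(-1/19053) = 4348/19053 - 4*sqrt(47989)/19053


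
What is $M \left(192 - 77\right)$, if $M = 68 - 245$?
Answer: $-20355$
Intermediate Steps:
$M = -177$
$M \left(192 - 77\right) = - 177 \left(192 - 77\right) = \left(-177\right) 115 = -20355$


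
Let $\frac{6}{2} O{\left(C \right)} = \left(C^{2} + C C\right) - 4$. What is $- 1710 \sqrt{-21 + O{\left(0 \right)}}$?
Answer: $- 570 i \sqrt{201} \approx - 8081.1 i$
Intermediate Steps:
$O{\left(C \right)} = - \frac{4}{3} + \frac{2 C^{2}}{3}$ ($O{\left(C \right)} = \frac{\left(C^{2} + C C\right) - 4}{3} = \frac{\left(C^{2} + C^{2}\right) - 4}{3} = \frac{2 C^{2} - 4}{3} = \frac{-4 + 2 C^{2}}{3} = - \frac{4}{3} + \frac{2 C^{2}}{3}$)
$- 1710 \sqrt{-21 + O{\left(0 \right)}} = - 1710 \sqrt{-21 - \left(\frac{4}{3} - \frac{2 \cdot 0^{2}}{3}\right)} = - 1710 \sqrt{-21 + \left(- \frac{4}{3} + \frac{2}{3} \cdot 0\right)} = - 1710 \sqrt{-21 + \left(- \frac{4}{3} + 0\right)} = - 1710 \sqrt{-21 - \frac{4}{3}} = - 1710 \sqrt{- \frac{67}{3}} = - 1710 \frac{i \sqrt{201}}{3} = - 570 i \sqrt{201}$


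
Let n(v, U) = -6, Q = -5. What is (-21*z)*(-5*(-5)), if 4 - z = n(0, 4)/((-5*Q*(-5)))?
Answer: -10374/5 ≈ -2074.8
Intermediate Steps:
z = 494/125 (z = 4 - (-6)/(-5*(-5)*(-5)) = 4 - (-6)/(25*(-5)) = 4 - (-6)/(-125) = 4 - (-6)*(-1)/125 = 4 - 1*6/125 = 4 - 6/125 = 494/125 ≈ 3.9520)
(-21*z)*(-5*(-5)) = (-21*494/125)*(-5*(-5)) = -10374/125*25 = -10374/5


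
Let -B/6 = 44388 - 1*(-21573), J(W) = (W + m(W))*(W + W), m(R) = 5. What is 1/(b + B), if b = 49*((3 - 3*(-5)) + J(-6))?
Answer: -1/394296 ≈ -2.5362e-6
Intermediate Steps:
J(W) = 2*W*(5 + W) (J(W) = (W + 5)*(W + W) = (5 + W)*(2*W) = 2*W*(5 + W))
B = -395766 (B = -6*(44388 - 1*(-21573)) = -6*(44388 + 21573) = -6*65961 = -395766)
b = 1470 (b = 49*((3 - 3*(-5)) + 2*(-6)*(5 - 6)) = 49*((3 + 15) + 2*(-6)*(-1)) = 49*(18 + 12) = 49*30 = 1470)
1/(b + B) = 1/(1470 - 395766) = 1/(-394296) = -1/394296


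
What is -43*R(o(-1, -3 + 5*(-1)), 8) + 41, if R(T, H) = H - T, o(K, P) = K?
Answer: -346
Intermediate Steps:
-43*R(o(-1, -3 + 5*(-1)), 8) + 41 = -43*(8 - 1*(-1)) + 41 = -43*(8 + 1) + 41 = -43*9 + 41 = -387 + 41 = -346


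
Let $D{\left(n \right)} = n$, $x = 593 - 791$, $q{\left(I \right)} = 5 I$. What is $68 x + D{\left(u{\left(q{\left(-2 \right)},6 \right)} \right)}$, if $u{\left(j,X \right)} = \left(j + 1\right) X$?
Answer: $-13518$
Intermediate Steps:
$u{\left(j,X \right)} = X \left(1 + j\right)$ ($u{\left(j,X \right)} = \left(1 + j\right) X = X \left(1 + j\right)$)
$x = -198$ ($x = 593 - 791 = -198$)
$68 x + D{\left(u{\left(q{\left(-2 \right)},6 \right)} \right)} = 68 \left(-198\right) + 6 \left(1 + 5 \left(-2\right)\right) = -13464 + 6 \left(1 - 10\right) = -13464 + 6 \left(-9\right) = -13464 - 54 = -13518$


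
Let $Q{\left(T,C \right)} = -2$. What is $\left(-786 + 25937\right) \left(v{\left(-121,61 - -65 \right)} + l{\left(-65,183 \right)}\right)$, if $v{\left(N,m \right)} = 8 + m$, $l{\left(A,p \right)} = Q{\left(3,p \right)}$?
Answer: $3319932$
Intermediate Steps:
$l{\left(A,p \right)} = -2$
$\left(-786 + 25937\right) \left(v{\left(-121,61 - -65 \right)} + l{\left(-65,183 \right)}\right) = \left(-786 + 25937\right) \left(\left(8 + \left(61 - -65\right)\right) - 2\right) = 25151 \left(\left(8 + \left(61 + 65\right)\right) - 2\right) = 25151 \left(\left(8 + 126\right) - 2\right) = 25151 \left(134 - 2\right) = 25151 \cdot 132 = 3319932$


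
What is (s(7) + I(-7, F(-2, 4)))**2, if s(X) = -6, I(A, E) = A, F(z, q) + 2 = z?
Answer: 169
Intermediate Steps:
F(z, q) = -2 + z
(s(7) + I(-7, F(-2, 4)))**2 = (-6 - 7)**2 = (-13)**2 = 169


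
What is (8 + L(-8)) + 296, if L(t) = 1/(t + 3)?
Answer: 1519/5 ≈ 303.80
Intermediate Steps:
L(t) = 1/(3 + t)
(8 + L(-8)) + 296 = (8 + 1/(3 - 8)) + 296 = (8 + 1/(-5)) + 296 = (8 - ⅕) + 296 = 39/5 + 296 = 1519/5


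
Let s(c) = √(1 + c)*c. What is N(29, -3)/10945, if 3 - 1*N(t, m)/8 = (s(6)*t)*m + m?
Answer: 48/10945 + 4176*√7/10945 ≈ 1.0139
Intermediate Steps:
s(c) = c*√(1 + c)
N(t, m) = 24 - 8*m - 48*m*t*√7 (N(t, m) = 24 - 8*(((6*√(1 + 6))*t)*m + m) = 24 - 8*(((6*√7)*t)*m + m) = 24 - 8*((6*t*√7)*m + m) = 24 - 8*(6*m*t*√7 + m) = 24 - 8*(m + 6*m*t*√7) = 24 + (-8*m - 48*m*t*√7) = 24 - 8*m - 48*m*t*√7)
N(29, -3)/10945 = (24 - 8*(-3) - 48*(-3)*29*√7)/10945 = (24 + 24 + 4176*√7)*(1/10945) = (48 + 4176*√7)*(1/10945) = 48/10945 + 4176*√7/10945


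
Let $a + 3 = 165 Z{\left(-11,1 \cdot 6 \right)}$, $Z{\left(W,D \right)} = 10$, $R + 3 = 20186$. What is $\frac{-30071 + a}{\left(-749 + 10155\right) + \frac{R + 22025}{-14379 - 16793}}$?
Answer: $- \frac{110754116}{36645203} \approx -3.0223$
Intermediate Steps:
$R = 20183$ ($R = -3 + 20186 = 20183$)
$a = 1647$ ($a = -3 + 165 \cdot 10 = -3 + 1650 = 1647$)
$\frac{-30071 + a}{\left(-749 + 10155\right) + \frac{R + 22025}{-14379 - 16793}} = \frac{-30071 + 1647}{\left(-749 + 10155\right) + \frac{20183 + 22025}{-14379 - 16793}} = - \frac{28424}{9406 + \frac{42208}{-31172}} = - \frac{28424}{9406 + 42208 \left(- \frac{1}{31172}\right)} = - \frac{28424}{9406 - \frac{10552}{7793}} = - \frac{28424}{\frac{73290406}{7793}} = \left(-28424\right) \frac{7793}{73290406} = - \frac{110754116}{36645203}$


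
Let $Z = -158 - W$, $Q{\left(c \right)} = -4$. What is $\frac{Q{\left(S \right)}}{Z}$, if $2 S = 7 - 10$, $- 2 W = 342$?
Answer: $- \frac{4}{13} \approx -0.30769$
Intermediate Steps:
$W = -171$ ($W = \left(- \frac{1}{2}\right) 342 = -171$)
$S = - \frac{3}{2}$ ($S = \frac{7 - 10}{2} = \frac{1}{2} \left(-3\right) = - \frac{3}{2} \approx -1.5$)
$Z = 13$ ($Z = -158 - -171 = -158 + 171 = 13$)
$\frac{Q{\left(S \right)}}{Z} = - \frac{4}{13}$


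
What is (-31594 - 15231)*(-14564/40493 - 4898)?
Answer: 9287704942350/40493 ≈ 2.2937e+8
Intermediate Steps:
(-31594 - 15231)*(-14564/40493 - 4898) = -46825*(-14564*1/40493 - 4898) = -46825*(-14564/40493 - 4898) = -46825*(-198349278/40493) = 9287704942350/40493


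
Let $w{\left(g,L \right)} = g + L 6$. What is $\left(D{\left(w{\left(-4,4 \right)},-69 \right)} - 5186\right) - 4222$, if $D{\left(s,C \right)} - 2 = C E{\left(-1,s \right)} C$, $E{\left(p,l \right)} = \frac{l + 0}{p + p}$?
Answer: $-57016$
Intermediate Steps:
$w{\left(g,L \right)} = g + 6 L$
$E{\left(p,l \right)} = \frac{l}{2 p}$
$D{\left(s,C \right)} = 2 - \frac{s C^{2}}{2}$ ($D{\left(s,C \right)} = 2 + C \frac{s}{2 \left(-1\right)} C = 2 + C \frac{1}{2} s \left(-1\right) C = 2 + C \left(- \frac{s}{2}\right) C = 2 + - \frac{C s}{2} C = 2 - \frac{s C^{2}}{2}$)
$\left(D{\left(w{\left(-4,4 \right)},-69 \right)} - 5186\right) - 4222 = \left(\left(2 - \frac{\left(-4 + 6 \cdot 4\right) \left(-69\right)^{2}}{2}\right) - 5186\right) - 4222 = \left(\left(2 - \frac{1}{2} \left(-4 + 24\right) 4761\right) - 5186\right) - 4222 = \left(\left(2 - 10 \cdot 4761\right) - 5186\right) - 4222 = \left(\left(2 - 47610\right) - 5186\right) - 4222 = \left(-47608 - 5186\right) - 4222 = -52794 - 4222 = -57016$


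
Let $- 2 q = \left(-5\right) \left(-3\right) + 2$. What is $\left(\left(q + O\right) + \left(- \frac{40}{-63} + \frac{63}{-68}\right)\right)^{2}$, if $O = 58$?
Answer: $\frac{44440434481}{18352656} \approx 2421.5$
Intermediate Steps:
$q = - \frac{17}{2}$ ($q = - \frac{\left(-5\right) \left(-3\right) + 2}{2} = - \frac{15 + 2}{2} = \left(- \frac{1}{2}\right) 17 = - \frac{17}{2} \approx -8.5$)
$\left(\left(q + O\right) + \left(- \frac{40}{-63} + \frac{63}{-68}\right)\right)^{2} = \left(\left(- \frac{17}{2} + 58\right) + \left(- \frac{40}{-63} + \frac{63}{-68}\right)\right)^{2} = \left(\frac{99}{2} + \left(\left(-40\right) \left(- \frac{1}{63}\right) + 63 \left(- \frac{1}{68}\right)\right)\right)^{2} = \left(\frac{99}{2} + \left(\frac{40}{63} - \frac{63}{68}\right)\right)^{2} = \left(\frac{99}{2} - \frac{1249}{4284}\right)^{2} = \left(\frac{210809}{4284}\right)^{2} = \frac{44440434481}{18352656}$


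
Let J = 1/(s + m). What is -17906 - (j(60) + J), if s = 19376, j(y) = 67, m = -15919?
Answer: -62132662/3457 ≈ -17973.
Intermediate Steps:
J = 1/3457 (J = 1/(19376 - 15919) = 1/3457 ≈ 0.00028927)
-17906 - (j(60) + J) = -17906 - (67 + 1/3457) = -17906 - 1*231620/3457 = -17906 - 231620/3457 = -62132662/3457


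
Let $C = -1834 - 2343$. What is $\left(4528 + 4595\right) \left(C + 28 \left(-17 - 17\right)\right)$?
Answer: $-46791867$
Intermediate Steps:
$C = -4177$ ($C = -1834 - 2343 = -4177$)
$\left(4528 + 4595\right) \left(C + 28 \left(-17 - 17\right)\right) = \left(4528 + 4595\right) \left(-4177 + 28 \left(-17 - 17\right)\right) = 9123 \left(-4177 + 28 \left(-34\right)\right) = 9123 \left(-4177 - 952\right) = 9123 \left(-5129\right) = -46791867$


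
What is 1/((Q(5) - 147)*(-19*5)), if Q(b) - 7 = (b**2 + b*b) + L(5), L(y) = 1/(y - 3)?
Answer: 2/17005 ≈ 0.00011761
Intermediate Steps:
L(y) = 1/(-3 + y)
Q(b) = 15/2 + 2*b**2 (Q(b) = 7 + ((b**2 + b*b) + 1/(-3 + 5)) = 7 + ((b**2 + b**2) + 1/2) = 7 + (2*b**2 + 1/2) = 7 + (1/2 + 2*b**2) = 15/2 + 2*b**2)
1/((Q(5) - 147)*(-19*5)) = 1/(((15/2 + 2*5**2) - 147)*(-19*5)) = 1/(((15/2 + 2*25) - 147)*(-95)) = 1/(((15/2 + 50) - 147)*(-95)) = 1/((115/2 - 147)*(-95)) = 1/(-179/2*(-95)) = 1/(17005/2) = 2/17005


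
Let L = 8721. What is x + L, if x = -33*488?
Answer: -7383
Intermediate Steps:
x = -16104
x + L = -16104 + 8721 = -7383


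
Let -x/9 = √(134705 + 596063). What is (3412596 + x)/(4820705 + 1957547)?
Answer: 853149/1694563 - 9*√45673/1694563 ≈ 0.50233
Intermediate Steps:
x = -36*√45673 (x = -9*√(134705 + 596063) = -36*√45673 ≈ -7693.6)
(3412596 + x)/(4820705 + 1957547) = (3412596 - 36*√45673)/(4820705 + 1957547) = (3412596 - 36*√45673)/6778252 = (3412596 - 36*√45673)*(1/6778252) = 853149/1694563 - 9*√45673/1694563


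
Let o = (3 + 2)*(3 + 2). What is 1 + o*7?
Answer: 176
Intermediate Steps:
o = 25 (o = 5*5 = 25)
1 + o*7 = 1 + 25*7 = 1 + 175 = 176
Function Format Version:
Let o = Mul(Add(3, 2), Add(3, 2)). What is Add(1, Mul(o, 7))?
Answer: 176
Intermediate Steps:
o = 25 (o = Mul(5, 5) = 25)
Add(1, Mul(o, 7)) = Add(1, Mul(25, 7)) = Add(1, 175) = 176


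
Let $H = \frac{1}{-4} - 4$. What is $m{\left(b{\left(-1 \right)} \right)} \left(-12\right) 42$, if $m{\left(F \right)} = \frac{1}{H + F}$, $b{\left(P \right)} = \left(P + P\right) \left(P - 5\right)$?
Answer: $- \frac{2016}{31} \approx -65.032$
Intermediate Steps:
$b{\left(P \right)} = 2 P \left(-5 + P\right)$
$H = - \frac{17}{4}$ ($H = - \frac{1}{4} - 4 = - \frac{17}{4} \approx -4.25$)
$m{\left(F \right)} = \frac{1}{- \frac{17}{4} + F}$
$m{\left(b{\left(-1 \right)} \right)} \left(-12\right) 42 = \frac{4}{-17 + 4 \cdot 2 \left(-1\right) \left(-5 - 1\right)} \left(-12\right) 42 = \frac{4}{-17 + 4 \cdot 2 \left(-1\right) \left(-6\right)} \left(-12\right) 42 = \frac{4}{-17 + 4 \cdot 12} \left(-12\right) 42 = \frac{4}{-17 + 48} \left(-12\right) 42 = \frac{4}{31} \left(-12\right) 42 = \left(- \frac{48}{31}\right) 42 = - \frac{2016}{31}$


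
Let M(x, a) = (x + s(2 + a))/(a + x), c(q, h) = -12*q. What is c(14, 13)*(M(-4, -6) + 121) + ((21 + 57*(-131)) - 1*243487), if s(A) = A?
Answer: -1356977/5 ≈ -2.7140e+5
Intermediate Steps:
M(x, a) = (2 + a + x)/(a + x) (M(x, a) = (x + (2 + a))/(a + x) = (2 + a + x)/(a + x))
c(14, 13)*(M(-4, -6) + 121) + ((21 + 57*(-131)) - 1*243487) = (-12*14)*((2 - 6 - 4)/(-6 - 4) + 121) + ((21 + 57*(-131)) - 1*243487) = -168*(-8/(-10) + 121) + ((21 - 7467) - 243487) = -168*(-1/10*(-8) + 121) + (-7446 - 243487) = -168*(4/5 + 121) - 250933 = -168*609/5 - 250933 = -102312/5 - 250933 = -1356977/5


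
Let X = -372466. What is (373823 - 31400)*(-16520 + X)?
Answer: -133197753078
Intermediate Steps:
(373823 - 31400)*(-16520 + X) = (373823 - 31400)*(-16520 - 372466) = 342423*(-388986) = -133197753078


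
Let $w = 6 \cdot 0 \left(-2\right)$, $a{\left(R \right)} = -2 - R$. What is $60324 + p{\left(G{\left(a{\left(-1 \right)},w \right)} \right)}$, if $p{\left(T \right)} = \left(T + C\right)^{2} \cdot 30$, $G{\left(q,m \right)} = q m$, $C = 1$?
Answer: $60354$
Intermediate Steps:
$w = 0$ ($w = 0 \left(-2\right) = 0$)
$G{\left(q,m \right)} = m q$
$p{\left(T \right)} = 30 \left(1 + T\right)^{2}$ ($p{\left(T \right)} = \left(T + 1\right)^{2} \cdot 30 = \left(1 + T\right)^{2} \cdot 30 = 30 \left(1 + T\right)^{2}$)
$60324 + p{\left(G{\left(a{\left(-1 \right)},w \right)} \right)} = 60324 + 30 \left(1 + 0 \left(-2 - -1\right)\right)^{2} = 60324 + 30 \left(1 + 0 \left(-2 + 1\right)\right)^{2} = 60324 + 30 \left(1 + 0 \left(-1\right)\right)^{2} = 60324 + 30 \left(1 + 0\right)^{2} = 60324 + 30 \cdot 1^{2} = 60324 + 30 \cdot 1 = 60324 + 30 = 60354$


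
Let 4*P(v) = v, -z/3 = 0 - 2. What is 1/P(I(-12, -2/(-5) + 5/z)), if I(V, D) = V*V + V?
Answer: 1/33 ≈ 0.030303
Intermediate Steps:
z = 6 (z = -3*(0 - 2) = -3*(-2) = 6)
I(V, D) = V + V**2 (I(V, D) = V**2 + V = V + V**2)
P(v) = v/4
1/P(I(-12, -2/(-5) + 5/z)) = 1/((-12*(1 - 12))/4) = 1/((-12*(-11))/4) = 1/((1/4)*132) = 1/33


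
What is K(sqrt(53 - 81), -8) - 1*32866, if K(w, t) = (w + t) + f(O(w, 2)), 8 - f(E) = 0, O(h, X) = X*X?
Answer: -32866 + 2*I*sqrt(7) ≈ -32866.0 + 5.2915*I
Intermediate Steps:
O(h, X) = X**2
f(E) = 8 (f(E) = 8 - 1*0 = 8 + 0 = 8)
K(w, t) = 8 + t + w (K(w, t) = (w + t) + 8 = (t + w) + 8 = 8 + t + w)
K(sqrt(53 - 81), -8) - 1*32866 = (8 - 8 + sqrt(53 - 81)) - 1*32866 = (8 - 8 + sqrt(-28)) - 32866 = (8 - 8 + 2*I*sqrt(7)) - 32866 = 2*I*sqrt(7) - 32866 = -32866 + 2*I*sqrt(7)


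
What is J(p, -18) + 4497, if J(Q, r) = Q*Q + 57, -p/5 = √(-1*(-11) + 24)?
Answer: 5429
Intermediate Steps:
p = -5*√35 (p = -5*√(-1*(-11) + 24) = -5*√(11 + 24) = -5*√35 ≈ -29.580)
J(Q, r) = 57 + Q² (J(Q, r) = Q² + 57 = 57 + Q²)
J(p, -18) + 4497 = (57 + (-5*√35)²) + 4497 = (57 + 875) + 4497 = 932 + 4497 = 5429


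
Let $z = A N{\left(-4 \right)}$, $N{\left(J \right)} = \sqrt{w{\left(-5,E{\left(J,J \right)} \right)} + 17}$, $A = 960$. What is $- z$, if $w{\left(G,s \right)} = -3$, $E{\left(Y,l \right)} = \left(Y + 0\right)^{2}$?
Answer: $- 960 \sqrt{14} \approx -3592.0$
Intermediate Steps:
$E{\left(Y,l \right)} = Y^{2}$
$N{\left(J \right)} = \sqrt{14}$ ($N{\left(J \right)} = \sqrt{-3 + 17} = \sqrt{14}$)
$z = 960 \sqrt{14} \approx 3592.0$
$- z = - 960 \sqrt{14}$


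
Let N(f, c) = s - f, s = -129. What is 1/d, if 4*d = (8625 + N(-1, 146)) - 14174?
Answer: -4/5677 ≈ -0.00070460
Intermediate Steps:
N(f, c) = -129 - f
d = -5677/4 (d = ((8625 + (-129 - 1*(-1))) - 14174)/4 = ((8625 + (-129 + 1)) - 14174)/4 = ((8625 - 128) - 14174)/4 = (8497 - 14174)/4 = (¼)*(-5677) = -5677/4 ≈ -1419.3)
1/d = 1/(-5677/4) = -4/5677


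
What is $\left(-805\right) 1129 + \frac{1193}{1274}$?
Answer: $- \frac{1157867337}{1274} \approx -9.0884 \cdot 10^{5}$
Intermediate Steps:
$\left(-805\right) 1129 + \frac{1193}{1274} = -908845 + 1193 \cdot \frac{1}{1274} = -908845 + \frac{1193}{1274} = - \frac{1157867337}{1274}$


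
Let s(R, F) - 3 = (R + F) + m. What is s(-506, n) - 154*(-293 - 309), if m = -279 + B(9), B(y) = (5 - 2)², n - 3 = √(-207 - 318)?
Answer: 91938 + 5*I*√21 ≈ 91938.0 + 22.913*I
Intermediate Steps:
n = 3 + 5*I*√21 (n = 3 + √(-207 - 318) = 3 + √(-525) = 3 + 5*I*√21 ≈ 3.0 + 22.913*I)
B(y) = 9 (B(y) = 3² = 9)
m = -270 (m = -279 + 9 = -270)
s(R, F) = -267 + F + R (s(R, F) = 3 + ((R + F) - 270) = 3 + ((F + R) - 270) = 3 + (-270 + F + R) = -267 + F + R)
s(-506, n) - 154*(-293 - 309) = (-267 + (3 + 5*I*√21) - 506) - 154*(-293 - 309) = (-770 + 5*I*√21) - 154*(-602) = (-770 + 5*I*√21) - 1*(-92708) = (-770 + 5*I*√21) + 92708 = 91938 + 5*I*√21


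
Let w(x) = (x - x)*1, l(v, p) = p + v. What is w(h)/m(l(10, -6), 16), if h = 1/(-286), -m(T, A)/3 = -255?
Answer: 0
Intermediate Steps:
m(T, A) = 765 (m(T, A) = -3*(-255) = 765)
h = -1/286 ≈ -0.0034965
w(x) = 0 (w(x) = 0*1 = 0)
w(h)/m(l(10, -6), 16) = 0/765 = 0*(1/765) = 0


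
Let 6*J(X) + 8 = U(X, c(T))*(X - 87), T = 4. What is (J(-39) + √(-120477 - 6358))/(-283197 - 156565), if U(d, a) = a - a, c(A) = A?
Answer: 2/659643 - I*√126835/439762 ≈ 3.0319e-6 - 0.00080984*I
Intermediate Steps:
U(d, a) = 0
J(X) = -4/3 (J(X) = -4/3 + (0*(X - 87))/6 = -4/3 + (0*(-87 + X))/6 = -4/3 + (⅙)*0 = -4/3 + 0 = -4/3)
(J(-39) + √(-120477 - 6358))/(-283197 - 156565) = (-4/3 + √(-120477 - 6358))/(-283197 - 156565) = (-4/3 + √(-126835))/(-439762) = (-4/3 + I*√126835)*(-1/439762) = 2/659643 - I*√126835/439762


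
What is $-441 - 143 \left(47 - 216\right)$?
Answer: $23726$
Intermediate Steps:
$-441 - 143 \left(47 - 216\right) = -441 - -24167 = -441 + 24167 = 23726$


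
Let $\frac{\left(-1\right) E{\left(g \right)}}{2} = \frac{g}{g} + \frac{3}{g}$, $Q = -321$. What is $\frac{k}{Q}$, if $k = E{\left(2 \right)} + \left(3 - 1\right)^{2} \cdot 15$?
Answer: $- \frac{55}{321} \approx -0.17134$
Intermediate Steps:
$E{\left(g \right)} = -2 - \frac{6}{g}$ ($E{\left(g \right)} = - 2 \left(\frac{g}{g} + \frac{3}{g}\right) = - 2 \left(1 + \frac{3}{g}\right) = -2 - \frac{6}{g}$)
$k = 55$ ($k = \left(-2 - \frac{6}{2}\right) + \left(3 - 1\right)^{2} \cdot 15 = \left(-2 - 3\right) + 2^{2} \cdot 15 = \left(-2 - 3\right) + 4 \cdot 15 = -5 + 60 = 55$)
$\frac{k}{Q} = \frac{55}{-321} = 55 \left(- \frac{1}{321}\right) = - \frac{55}{321}$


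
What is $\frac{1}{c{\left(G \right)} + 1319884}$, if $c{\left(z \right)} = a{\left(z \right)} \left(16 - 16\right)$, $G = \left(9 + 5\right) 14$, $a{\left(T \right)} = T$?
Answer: $\frac{1}{1319884} \approx 7.5764 \cdot 10^{-7}$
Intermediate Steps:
$G = 196$ ($G = 14 \cdot 14 = 196$)
$c{\left(z \right)} = 0$ ($c{\left(z \right)} = z \left(16 - 16\right) = z 0 = 0$)
$\frac{1}{c{\left(G \right)} + 1319884} = \frac{1}{0 + 1319884} = \frac{1}{1319884}$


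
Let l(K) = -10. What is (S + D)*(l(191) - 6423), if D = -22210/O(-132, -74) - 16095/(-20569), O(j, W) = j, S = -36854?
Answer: 320375070111733/1357554 ≈ 2.3599e+8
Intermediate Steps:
D = 229481015/1357554 (D = -22210/(-132) - 16095/(-20569) = -22210*(-1/132) - 16095*(-1/20569) = 11105/66 + 16095/20569 = 229481015/1357554 ≈ 169.04)
(S + D)*(l(191) - 6423) = (-36854 + 229481015/1357554)*(-10 - 6423) = -49801814101/1357554*(-6433) = 320375070111733/1357554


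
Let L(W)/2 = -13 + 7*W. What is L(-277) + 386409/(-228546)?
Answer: -297543331/76182 ≈ -3905.7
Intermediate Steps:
L(W) = -26 + 14*W (L(W) = 2*(-13 + 7*W) = -26 + 14*W)
L(-277) + 386409/(-228546) = (-26 + 14*(-277)) + 386409/(-228546) = (-26 - 3878) + 386409*(-1/228546) = -3904 - 128803/76182 = -297543331/76182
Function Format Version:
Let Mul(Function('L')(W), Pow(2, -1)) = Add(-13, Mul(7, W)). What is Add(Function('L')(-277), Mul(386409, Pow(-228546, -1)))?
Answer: Rational(-297543331, 76182) ≈ -3905.7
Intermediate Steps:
Function('L')(W) = Add(-26, Mul(14, W)) (Function('L')(W) = Mul(2, Add(-13, Mul(7, W))) = Add(-26, Mul(14, W)))
Add(Function('L')(-277), Mul(386409, Pow(-228546, -1))) = Add(Add(-26, Mul(14, -277)), Mul(386409, Pow(-228546, -1))) = Add(Add(-26, -3878), Mul(386409, Rational(-1, 228546))) = Add(-3904, Rational(-128803, 76182)) = Rational(-297543331, 76182)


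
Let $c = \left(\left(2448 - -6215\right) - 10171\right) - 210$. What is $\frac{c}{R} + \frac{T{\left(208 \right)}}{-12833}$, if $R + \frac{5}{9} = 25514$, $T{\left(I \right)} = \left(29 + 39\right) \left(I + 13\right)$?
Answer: $- \frac{3649168234}{2946726293} \approx -1.2384$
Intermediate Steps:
$T{\left(I \right)} = 884 + 68 I$ ($T{\left(I \right)} = 68 \left(13 + I\right) = 884 + 68 I$)
$R = \frac{229621}{9}$ ($R = - \frac{5}{9} + 25514 = \frac{229621}{9} \approx 25513.0$)
$c = -1718$ ($c = \left(\left(2448 + 6215\right) - 10171\right) - 210 = \left(8663 - 10171\right) - 210 = -1508 - 210 = -1718$)
$\frac{c}{R} + \frac{T{\left(208 \right)}}{-12833} = - \frac{1718}{\frac{229621}{9}} + \frac{884 + 68 \cdot 208}{-12833} = \left(-1718\right) \frac{9}{229621} + \left(884 + 14144\right) \left(- \frac{1}{12833}\right) = - \frac{15462}{229621} + 15028 \left(- \frac{1}{12833}\right) = - \frac{15462}{229621} - \frac{15028}{12833} = - \frac{3649168234}{2946726293}$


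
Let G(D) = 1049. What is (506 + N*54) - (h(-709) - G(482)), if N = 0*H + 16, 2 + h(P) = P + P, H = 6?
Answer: 3839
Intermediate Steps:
h(P) = -2 + 2*P (h(P) = -2 + (P + P) = -2 + 2*P)
N = 16 (N = 0*6 + 16 = 0 + 16 = 16)
(506 + N*54) - (h(-709) - G(482)) = (506 + 16*54) - ((-2 + 2*(-709)) - 1*1049) = (506 + 864) - ((-2 - 1418) - 1049) = 1370 - (-1420 - 1049) = 1370 - 1*(-2469) = 1370 + 2469 = 3839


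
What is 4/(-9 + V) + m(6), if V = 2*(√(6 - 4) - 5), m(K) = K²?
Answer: 12632/353 - 8*√2/353 ≈ 35.753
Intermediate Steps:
V = -10 + 2*√2 (V = 2*(√2 - 5) = 2*(-5 + √2) = -10 + 2*√2 ≈ -7.1716)
4/(-9 + V) + m(6) = 4/(-9 + (-10 + 2*√2)) + 6² = 4/(-19 + 2*√2) + 36 = 36 + 4/(-19 + 2*√2)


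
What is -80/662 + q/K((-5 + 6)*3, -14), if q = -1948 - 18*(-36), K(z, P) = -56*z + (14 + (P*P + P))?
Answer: -107855/2317 ≈ -46.549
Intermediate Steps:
K(z, P) = 14 + P + P² - 56*z (K(z, P) = -56*z + (14 + (P² + P)) = -56*z + (14 + (P + P²)) = -56*z + (14 + P + P²) = 14 + P + P² - 56*z)
q = -1300 (q = -1948 - 1*(-648) = -1948 + 648 = -1300)
-80/662 + q/K((-5 + 6)*3, -14) = -80/662 - 1300/(14 - 14 + (-14)² - 56*(-5 + 6)*3) = -80*1/662 - 1300/(14 - 14 + 196 - 56*3) = -40/331 - 1300/(14 - 14 + 196 - 56*3) = -40/331 - 1300/(14 - 14 + 196 - 168) = -40/331 - 1300/28 = -40/331 - 1300*1/28 = -40/331 - 325/7 = -107855/2317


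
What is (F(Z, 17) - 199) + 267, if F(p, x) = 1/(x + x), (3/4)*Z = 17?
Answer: 2313/34 ≈ 68.029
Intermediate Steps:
Z = 68/3 (Z = (4/3)*17 = 68/3 ≈ 22.667)
F(p, x) = 1/(2*x)
(F(Z, 17) - 199) + 267 = ((1/2)/17 - 199) + 267 = ((1/2)*(1/17) - 199) + 267 = (1/34 - 199) + 267 = -6765/34 + 267 = 2313/34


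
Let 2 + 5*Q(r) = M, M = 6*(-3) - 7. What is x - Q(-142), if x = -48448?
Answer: -242213/5 ≈ -48443.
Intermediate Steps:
M = -25 (M = -18 - 7 = -25)
Q(r) = -27/5 (Q(r) = -⅖ + (⅕)*(-25) = -⅖ - 5 = -27/5)
x - Q(-142) = -48448 - 1*(-27/5) = -48448 + 27/5 = -242213/5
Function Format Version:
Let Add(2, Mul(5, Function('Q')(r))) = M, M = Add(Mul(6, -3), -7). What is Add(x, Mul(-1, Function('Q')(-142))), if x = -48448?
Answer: Rational(-242213, 5) ≈ -48443.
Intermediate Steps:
M = -25 (M = Add(-18, -7) = -25)
Function('Q')(r) = Rational(-27, 5) (Function('Q')(r) = Add(Rational(-2, 5), Mul(Rational(1, 5), -25)) = Add(Rational(-2, 5), -5) = Rational(-27, 5))
Add(x, Mul(-1, Function('Q')(-142))) = Add(-48448, Mul(-1, Rational(-27, 5))) = Add(-48448, Rational(27, 5)) = Rational(-242213, 5)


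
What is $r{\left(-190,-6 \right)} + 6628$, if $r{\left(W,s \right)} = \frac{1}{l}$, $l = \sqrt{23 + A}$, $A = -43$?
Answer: $6628 - \frac{i \sqrt{5}}{10} \approx 6628.0 - 0.22361 i$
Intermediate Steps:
$l = 2 i \sqrt{5}$ ($l = \sqrt{23 - 43} = \sqrt{-20} = 2 i \sqrt{5} \approx 4.4721 i$)
$r{\left(W,s \right)} = - \frac{i \sqrt{5}}{10}$ ($r{\left(W,s \right)} = \frac{1}{2 i \sqrt{5}} = - \frac{i \sqrt{5}}{10}$)
$r{\left(-190,-6 \right)} + 6628 = - \frac{i \sqrt{5}}{10} + 6628 = 6628 - \frac{i \sqrt{5}}{10}$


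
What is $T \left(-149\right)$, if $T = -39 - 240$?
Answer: $41571$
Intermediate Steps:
$T = -279$ ($T = -39 - 240 = -279$)
$T \left(-149\right) = \left(-279\right) \left(-149\right) = 41571$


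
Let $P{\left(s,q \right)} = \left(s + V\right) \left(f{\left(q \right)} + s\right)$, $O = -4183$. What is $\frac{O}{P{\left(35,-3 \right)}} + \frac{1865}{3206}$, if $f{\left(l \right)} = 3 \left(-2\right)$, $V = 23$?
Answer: $- \frac{2568442}{1348123} \approx -1.9052$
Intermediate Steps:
$f{\left(l \right)} = -6$
$P{\left(s,q \right)} = \left(-6 + s\right) \left(23 + s\right)$ ($P{\left(s,q \right)} = \left(s + 23\right) \left(-6 + s\right) = \left(23 + s\right) \left(-6 + s\right) = \left(-6 + s\right) \left(23 + s\right)$)
$\frac{O}{P{\left(35,-3 \right)}} + \frac{1865}{3206} = - \frac{4183}{-138 + 35^{2} + 17 \cdot 35} + \frac{1865}{3206} = - \frac{4183}{-138 + 1225 + 595} + 1865 \cdot \frac{1}{3206} = - \frac{4183}{1682} + \frac{1865}{3206} = - \frac{2568442}{1348123}$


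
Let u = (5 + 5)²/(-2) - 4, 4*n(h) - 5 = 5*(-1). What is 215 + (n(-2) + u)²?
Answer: 3131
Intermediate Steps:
n(h) = 0 (n(h) = 5/4 + (5*(-1))/4 = 5/4 + (¼)*(-5) = 5/4 - 5/4 = 0)
u = -54 (u = 10²*(-½) - 4 = 100*(-½) - 4 = -50 - 4 = -54)
215 + (n(-2) + u)² = 215 + (0 - 54)² = 215 + (-54)² = 215 + 2916 = 3131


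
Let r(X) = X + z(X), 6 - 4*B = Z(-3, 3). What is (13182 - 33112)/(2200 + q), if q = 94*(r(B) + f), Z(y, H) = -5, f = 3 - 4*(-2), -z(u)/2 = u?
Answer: -39860/5951 ≈ -6.6980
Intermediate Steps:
z(u) = -2*u
f = 11 (f = 3 + 8 = 11)
B = 11/4 (B = 3/2 - ¼*(-5) = 3/2 + 5/4 = 11/4 ≈ 2.7500)
r(X) = -X (r(X) = X - 2*X = -X)
q = 1551/2 (q = 94*(-1*11/4 + 11) = 94*(-11/4 + 11) = 94*(33/4) = 1551/2 ≈ 775.50)
(13182 - 33112)/(2200 + q) = (13182 - 33112)/(2200 + 1551/2) = -19930/5951/2 = -19930*2/5951 = -39860/5951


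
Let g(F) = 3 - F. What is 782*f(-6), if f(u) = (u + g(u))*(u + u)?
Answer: -28152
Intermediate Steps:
f(u) = 6*u (f(u) = (u + (3 - u))*(u + u) = 3*(2*u) = 6*u)
782*f(-6) = 782*(6*(-6)) = 782*(-36) = -28152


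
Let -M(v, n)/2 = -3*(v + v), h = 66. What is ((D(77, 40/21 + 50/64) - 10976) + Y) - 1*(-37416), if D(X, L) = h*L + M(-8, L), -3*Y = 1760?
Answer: 8714029/336 ≈ 25935.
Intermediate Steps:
Y = -1760/3 (Y = -⅓*1760 = -1760/3 ≈ -586.67)
M(v, n) = 12*v (M(v, n) = -(-6)*(v + v) = -(-6)*2*v = -(-12)*v = 12*v)
D(X, L) = -96 + 66*L (D(X, L) = 66*L + 12*(-8) = 66*L - 96 = -96 + 66*L)
((D(77, 40/21 + 50/64) - 10976) + Y) - 1*(-37416) = (((-96 + 66*(40/21 + 50/64)) - 10976) - 1760/3) - 1*(-37416) = (((-96 + 66*(40*(1/21) + 50*(1/64))) - 10976) - 1760/3) + 37416 = (((-96 + 66*(40/21 + 25/32)) - 10976) - 1760/3) + 37416 = (((-96 + 66*(1805/672)) - 10976) - 1760/3) + 37416 = (((-96 + 19855/112) - 10976) - 1760/3) + 37416 = ((9103/112 - 10976) - 1760/3) + 37416 = (-1220209/112 - 1760/3) + 37416 = -3857747/336 + 37416 = 8714029/336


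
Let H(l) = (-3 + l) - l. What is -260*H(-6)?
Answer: 780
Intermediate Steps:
H(l) = -3
-260*H(-6) = -260*(-3) = 780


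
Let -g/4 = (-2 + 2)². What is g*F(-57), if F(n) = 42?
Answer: 0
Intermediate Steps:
g = 0 (g = -4*(-2 + 2)² = -4*0² = -4*0 = 0)
g*F(-57) = 0*42 = 0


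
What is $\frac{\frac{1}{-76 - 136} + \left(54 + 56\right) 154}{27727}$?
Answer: $\frac{3591279}{5878124} \approx 0.61096$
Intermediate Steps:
$\frac{\frac{1}{-76 - 136} + \left(54 + 56\right) 154}{27727} = \left(\frac{1}{-212} + 110 \cdot 154\right) \frac{1}{27727} = \left(- \frac{1}{212} + 16940\right) \frac{1}{27727} = \frac{3591279}{212} \cdot \frac{1}{27727} = \frac{3591279}{5878124}$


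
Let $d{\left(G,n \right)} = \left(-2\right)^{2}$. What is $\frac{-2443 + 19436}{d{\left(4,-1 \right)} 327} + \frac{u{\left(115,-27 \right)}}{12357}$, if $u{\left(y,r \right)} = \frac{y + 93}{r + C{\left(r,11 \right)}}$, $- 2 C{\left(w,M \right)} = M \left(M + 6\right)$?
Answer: $\frac{16868412871}{1298424132} \approx 12.991$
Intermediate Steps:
$C{\left(w,M \right)} = - \frac{M \left(6 + M\right)}{2}$ ($C{\left(w,M \right)} = - \frac{M \left(M + 6\right)}{2} = - \frac{M \left(6 + M\right)}{2}$)
$d{\left(G,n \right)} = 4$
$u{\left(y,r \right)} = \frac{93 + y}{- \frac{187}{2} + r}$ ($u{\left(y,r \right)} = \frac{y + 93}{r - \frac{11 \left(6 + 11\right)}{2}} = \frac{93 + y}{r - \frac{11}{2} \cdot 17} = \frac{93 + y}{r - \frac{187}{2}} = \frac{93 + y}{- \frac{187}{2} + r}$)
$\frac{-2443 + 19436}{d{\left(4,-1 \right)} 327} + \frac{u{\left(115,-27 \right)}}{12357} = \frac{-2443 + 19436}{4 \cdot 327} + \frac{2 \frac{1}{-187 + 2 \left(-27\right)} \left(93 + 115\right)}{12357} = \frac{16993}{1308} + 2 \frac{1}{-187 - 54} \cdot 208 \cdot \frac{1}{12357} = 16993 \cdot \frac{1}{1308} + 2 \frac{1}{-241} \cdot 208 \cdot \frac{1}{12357} = \frac{16993}{1308} + 2 \left(- \frac{1}{241}\right) 208 \cdot \frac{1}{12357} = \frac{16993}{1308} - \frac{416}{2978037} = \frac{16868412871}{1298424132}$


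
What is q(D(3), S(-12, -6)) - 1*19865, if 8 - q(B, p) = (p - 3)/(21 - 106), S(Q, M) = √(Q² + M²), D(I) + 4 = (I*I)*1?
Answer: -1687848/85 + 6*√5/85 ≈ -19857.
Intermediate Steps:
D(I) = -4 + I² (D(I) = -4 + (I*I)*1 = -4 + I²*1 = -4 + I²)
S(Q, M) = √(M² + Q²)
q(B, p) = 677/85 + p/85 (q(B, p) = 8 - (p - 3)/(21 - 106) = 8 - (-3 + p)/(-85) = 8 - (-3 + p)*(-1)/85 = 8 - (3/85 - p/85) = 8 + (-3/85 + p/85) = 677/85 + p/85)
q(D(3), S(-12, -6)) - 1*19865 = (677/85 + √((-6)² + (-12)²)/85) - 1*19865 = (677/85 + √(36 + 144)/85) - 19865 = (677/85 + √180/85) - 19865 = (677/85 + (6*√5)/85) - 19865 = (677/85 + 6*√5/85) - 19865 = -1687848/85 + 6*√5/85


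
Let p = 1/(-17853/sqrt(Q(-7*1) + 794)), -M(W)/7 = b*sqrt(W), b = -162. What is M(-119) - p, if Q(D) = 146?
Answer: 2*sqrt(235)/17853 + 1134*I*sqrt(119) ≈ 0.0017173 + 12370.0*I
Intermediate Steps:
M(W) = 1134*sqrt(W) (M(W) = -(-1134)*sqrt(W) = 1134*sqrt(W))
p = -2*sqrt(235)/17853 (p = 1/(-17853/sqrt(146 + 794)) = 1/(-17853*sqrt(235)/470) = -2*sqrt(235)/17853 ≈ -0.0017173)
M(-119) - p = 1134*sqrt(-119) - (-2)*sqrt(235)/17853 = 1134*(I*sqrt(119)) + 2*sqrt(235)/17853 = 1134*I*sqrt(119) + 2*sqrt(235)/17853 = 2*sqrt(235)/17853 + 1134*I*sqrt(119)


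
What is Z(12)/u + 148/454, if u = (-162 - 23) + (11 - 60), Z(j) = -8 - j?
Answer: 10928/26559 ≈ 0.41146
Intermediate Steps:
u = -234 (u = -185 - 49 = -234)
Z(12)/u + 148/454 = (-8 - 1*12)/(-234) + 148/454 = (-8 - 12)*(-1/234) + 148*(1/454) = -20*(-1/234) + 74/227 = 10/117 + 74/227 = 10928/26559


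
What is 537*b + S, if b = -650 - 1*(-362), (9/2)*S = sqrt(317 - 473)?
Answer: -154656 + 4*I*sqrt(39)/9 ≈ -1.5466e+5 + 2.7756*I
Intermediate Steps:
S = 4*I*sqrt(39)/9 (S = 2*sqrt(317 - 473)/9 = 2*sqrt(-156)/9 = 2*(2*I*sqrt(39))/9 = 4*I*sqrt(39)/9 ≈ 2.7756*I)
b = -288 (b = -650 + 362 = -288)
537*b + S = 537*(-288) + 4*I*sqrt(39)/9 = -154656 + 4*I*sqrt(39)/9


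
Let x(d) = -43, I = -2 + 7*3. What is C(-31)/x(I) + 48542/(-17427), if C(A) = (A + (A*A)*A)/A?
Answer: -18852080/749361 ≈ -25.158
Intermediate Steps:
I = 19 (I = -2 + 21 = 19)
C(A) = (A + A³)/A (C(A) = (A + A²*A)/A = (A + A³)/A)
C(-31)/x(I) + 48542/(-17427) = (1 + (-31)²)/(-43) + 48542/(-17427) = (1 + 961)*(-1/43) + 48542*(-1/17427) = 962*(-1/43) - 48542/17427 = -962/43 - 48542/17427 = -18852080/749361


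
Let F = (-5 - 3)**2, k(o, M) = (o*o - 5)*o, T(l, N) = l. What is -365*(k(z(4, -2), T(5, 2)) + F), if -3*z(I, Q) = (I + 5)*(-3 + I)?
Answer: -18980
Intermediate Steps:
z(I, Q) = -(-3 + I)*(5 + I)/3 (z(I, Q) = -(I + 5)*(-3 + I)/3 = -(5 + I)*(-3 + I)/3 = -(-3 + I)*(5 + I)/3)
k(o, M) = o*(-5 + o**2) (k(o, M) = (o**2 - 5)*o = (-5 + o**2)*o = o*(-5 + o**2))
F = 64 (F = (-8)**2 = 64)
-365*(k(z(4, -2), T(5, 2)) + F) = -365*((5 - 2/3*4 - 1/3*4**2)*(-5 + (5 - 2/3*4 - 1/3*4**2)**2) + 64) = -365*((5 - 8/3 - 1/3*16)*(-5 + (5 - 8/3 - 1/3*16)**2) + 64) = -365*((5 - 8/3 - 16/3)*(-5 + (5 - 8/3 - 16/3)**2) + 64) = -365*(-3*(-5 + (-3)**2) + 64) = -365*(-3*(-5 + 9) + 64) = -365*(-3*4 + 64) = -365*(-12 + 64) = -365*52 = -18980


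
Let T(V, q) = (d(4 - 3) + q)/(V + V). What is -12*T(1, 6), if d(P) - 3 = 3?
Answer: -72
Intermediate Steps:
d(P) = 6 (d(P) = 3 + 3 = 6)
T(V, q) = (6 + q)/(2*V) (T(V, q) = (6 + q)/(V + V) = (6 + q)/((2*V)) = (6 + q)*(1/(2*V)) = (6 + q)/(2*V))
-12*T(1, 6) = -6*(6 + 6)/1 = -6*12 = -12*6 = -72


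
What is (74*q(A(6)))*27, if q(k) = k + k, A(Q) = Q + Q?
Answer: 47952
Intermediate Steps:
A(Q) = 2*Q
q(k) = 2*k
(74*q(A(6)))*27 = (74*(2*(2*6)))*27 = (74*(2*12))*27 = (74*24)*27 = 1776*27 = 47952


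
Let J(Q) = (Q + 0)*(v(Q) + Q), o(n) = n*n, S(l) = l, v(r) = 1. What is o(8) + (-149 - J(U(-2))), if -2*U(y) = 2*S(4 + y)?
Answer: -87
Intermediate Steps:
U(y) = -4 - y (U(y) = -(4 + y) = -(8 + 2*y)/2 = -4 - y)
o(n) = n²
J(Q) = Q*(1 + Q) (J(Q) = (Q + 0)*(1 + Q) = Q*(1 + Q))
o(8) + (-149 - J(U(-2))) = 8² + (-149 - (-4 - 1*(-2))*(1 + (-4 - 1*(-2)))) = 64 + (-149 - (-4 + 2)*(1 + (-4 + 2))) = 64 + (-149 - (-2)*(1 - 2)) = 64 + (-149 - (-2)*(-1)) = 64 + (-149 - 1*2) = 64 + (-149 - 2) = 64 - 151 = -87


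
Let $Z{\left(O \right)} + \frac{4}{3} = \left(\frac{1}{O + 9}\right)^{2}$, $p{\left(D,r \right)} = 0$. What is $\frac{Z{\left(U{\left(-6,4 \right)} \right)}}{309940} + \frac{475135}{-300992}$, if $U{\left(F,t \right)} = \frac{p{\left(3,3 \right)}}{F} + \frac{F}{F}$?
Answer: $- \frac{2761195128989}{1749177384000} \approx -1.5786$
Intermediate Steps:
$U{\left(F,t \right)} = 1$ ($U{\left(F,t \right)} = \frac{0}{F} + \frac{F}{F} = 0 + 1 = 1$)
$Z{\left(O \right)} = - \frac{4}{3} + \frac{1}{\left(9 + O\right)^{2}}$ ($Z{\left(O \right)} = - \frac{4}{3} + \left(\frac{1}{O + 9}\right)^{2} = - \frac{4}{3} + \left(\frac{1}{9 + O}\right)^{2} = - \frac{4}{3} + \frac{1}{\left(9 + O\right)^{2}}$)
$\frac{Z{\left(U{\left(-6,4 \right)} \right)}}{309940} + \frac{475135}{-300992} = \frac{- \frac{4}{3} + \frac{1}{\left(9 + 1\right)^{2}}}{309940} + \frac{475135}{-300992} = \left(- \frac{4}{3} + \frac{1}{100}\right) \frac{1}{309940} + 475135 \left(- \frac{1}{300992}\right) = \left(- \frac{4}{3} + \frac{1}{100}\right) \frac{1}{309940} - \frac{475135}{300992} = \left(- \frac{397}{300}\right) \frac{1}{309940} - \frac{475135}{300992} = - \frac{397}{92982000} - \frac{475135}{300992} = - \frac{2761195128989}{1749177384000}$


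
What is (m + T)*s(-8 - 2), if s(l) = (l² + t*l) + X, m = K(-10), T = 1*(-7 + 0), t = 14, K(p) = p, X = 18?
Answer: 374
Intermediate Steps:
T = -7 (T = 1*(-7) = -7)
m = -10
s(l) = 18 + l² + 14*l (s(l) = (l² + 14*l) + 18 = 18 + l² + 14*l)
(m + T)*s(-8 - 2) = (-10 - 7)*(18 + (-8 - 2)² + 14*(-8 - 2)) = -17*(18 + (-10)² + 14*(-10)) = -17*(18 + 100 - 140) = -17*(-22) = 374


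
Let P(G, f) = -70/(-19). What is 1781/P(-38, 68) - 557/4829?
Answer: 163369541/338030 ≈ 483.30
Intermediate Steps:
P(G, f) = 70/19 (P(G, f) = -70*(-1/19) = 70/19)
1781/P(-38, 68) - 557/4829 = 1781/(70/19) - 557/4829 = 1781*(19/70) - 557*1/4829 = 33839/70 - 557/4829 = 163369541/338030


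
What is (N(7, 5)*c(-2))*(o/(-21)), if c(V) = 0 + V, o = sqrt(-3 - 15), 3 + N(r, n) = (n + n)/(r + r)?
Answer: -32*I*sqrt(2)/49 ≈ -0.92357*I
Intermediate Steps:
N(r, n) = -3 + n/r (N(r, n) = -3 + (n + n)/(r + r) = -3 + (2*n)/((2*r)) = -3 + (2*n)*(1/(2*r)) = -3 + n/r)
o = 3*I*sqrt(2) (o = sqrt(-18) = 3*I*sqrt(2) ≈ 4.2426*I)
c(V) = V
(N(7, 5)*c(-2))*(o/(-21)) = ((-3 + 5/7)*(-2))*((3*I*sqrt(2))/(-21)) = ((-3 + 5*(1/7))*(-2))*((3*I*sqrt(2))*(-1/21)) = ((-3 + 5/7)*(-2))*(-I*sqrt(2)/7) = (-16/7*(-2))*(-I*sqrt(2)/7) = 32*(-I*sqrt(2)/7)/7 = -32*I*sqrt(2)/49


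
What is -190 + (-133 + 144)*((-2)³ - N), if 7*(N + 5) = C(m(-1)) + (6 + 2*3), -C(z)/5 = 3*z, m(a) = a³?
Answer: -1858/7 ≈ -265.43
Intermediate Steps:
C(z) = -15*z
N = -8/7 (N = -5 + (-15*(-1)³ + (6 + 2*3))/7 = -5 + (-15*(-1) + (6 + 6))/7 = -5 + (15 + 12)/7 = -5 + (⅐)*27 = -5 + 27/7 = -8/7 ≈ -1.1429)
-190 + (-133 + 144)*((-2)³ - N) = -190 + (-133 + 144)*((-2)³ - 1*(-8/7)) = -190 + 11*(-8 + 8/7) = -190 + 11*(-48/7) = -190 - 528/7 = -1858/7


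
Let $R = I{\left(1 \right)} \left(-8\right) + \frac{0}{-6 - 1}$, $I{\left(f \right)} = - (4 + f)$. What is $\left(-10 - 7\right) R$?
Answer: $-680$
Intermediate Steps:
$I{\left(f \right)} = -4 - f$
$R = 40$ ($R = \left(-4 - 1\right) \left(-8\right) + \frac{0}{-6 - 1} = \left(-4 - 1\right) \left(-8\right) + \frac{0}{-7} = \left(-5\right) \left(-8\right) + 0 \left(- \frac{1}{7}\right) = 40 + 0 = 40$)
$\left(-10 - 7\right) R = \left(-10 - 7\right) 40 = \left(-17\right) 40 = -680$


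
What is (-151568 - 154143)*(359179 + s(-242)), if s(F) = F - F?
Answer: -109804971269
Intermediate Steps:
s(F) = 0
(-151568 - 154143)*(359179 + s(-242)) = (-151568 - 154143)*(359179 + 0) = -305711*359179 = -109804971269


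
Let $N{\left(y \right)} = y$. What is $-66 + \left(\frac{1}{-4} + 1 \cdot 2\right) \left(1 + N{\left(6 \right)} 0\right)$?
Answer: $- \frac{257}{4} \approx -64.25$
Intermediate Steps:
$-66 + \left(\frac{1}{-4} + 1 \cdot 2\right) \left(1 + N{\left(6 \right)} 0\right) = -66 + \left(\frac{1}{-4} + 1 \cdot 2\right) \left(1 + 6 \cdot 0\right) = -66 + \left(- \frac{1}{4} + 2\right) \left(1 + 0\right) = -66 + \frac{7}{4} \cdot 1 = -66 + \frac{7}{4} = - \frac{257}{4}$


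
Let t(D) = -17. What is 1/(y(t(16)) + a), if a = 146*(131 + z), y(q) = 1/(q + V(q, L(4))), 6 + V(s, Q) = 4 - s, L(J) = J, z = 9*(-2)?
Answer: 2/32995 ≈ 6.0615e-5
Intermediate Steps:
z = -18
V(s, Q) = -2 - s (V(s, Q) = -6 + (4 - s) = -2 - s)
y(q) = -½ (y(q) = 1/(q + (-2 - q)) = 1/(-2) = -½)
a = 16498 (a = 146*(131 - 18) = 146*113 = 16498)
1/(y(t(16)) + a) = 1/(-½ + 16498) = 1/(32995/2) = 2/32995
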